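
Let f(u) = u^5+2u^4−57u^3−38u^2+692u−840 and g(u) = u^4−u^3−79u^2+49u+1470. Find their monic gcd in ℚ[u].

u^3+6u^2−37u−210

Euclidean algorithm in ℚ[u]:
  u^5+2u^4−57u^3−38u^2+692u−840 = (u+3)(u^4−u^3−79u^2+49u+1470) + (25u^3+150u^2−925u−5250)
  u^4−u^3−79u^2+49u+1470 = ((1/25)u−7/25)(25u^3+150u^2−925u−5250) + (0)
Last nonzero remainder: 25u^3+150u^2−925u−5250. Dividing through by 25 gives the monic gcd u^3+6u^2−37u−210.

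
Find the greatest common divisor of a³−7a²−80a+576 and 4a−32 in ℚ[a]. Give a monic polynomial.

Repeated division with remainder:
  a³−7a²−80a+576 = ((1/4)a²+(1/4)a−18)(4a−32) + (0)
Last nonzero remainder: 4a−32. Dividing through by 4 gives the monic gcd a−8.

a−8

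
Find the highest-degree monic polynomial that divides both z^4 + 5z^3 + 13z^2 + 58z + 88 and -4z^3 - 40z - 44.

z^2 - z + 11

By polynomial division,
  z^4 + 5z^3 + 13z^2 + 58z + 88 = (-(1/4)z - 5/4)(-4z^3 - 40z - 44) + (3z^2 - 3z + 33)
  -4z^3 - 40z - 44 = (-(4/3)z - 4/3)(3z^2 - 3z + 33) + (0)
Last nonzero remainder: 3z^2 - 3z + 33. Dividing through by 3 gives the monic gcd z^2 - z + 11.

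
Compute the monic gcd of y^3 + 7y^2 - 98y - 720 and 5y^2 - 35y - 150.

y - 10

Repeated division with remainder:
  y^3 + 7y^2 - 98y - 720 = ((1/5)y + 14/5)(5y^2 - 35y - 150) + (30y - 300)
  5y^2 - 35y - 150 = ((1/6)y + 1/2)(30y - 300) + (0)
Last nonzero remainder: 30y - 300. Dividing through by 30 gives the monic gcd y - 10.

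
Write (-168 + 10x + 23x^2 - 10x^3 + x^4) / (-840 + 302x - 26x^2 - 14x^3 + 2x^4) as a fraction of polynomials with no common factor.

(2 + x)/(10 + 2x)

By polynomial division,
  x^4 - 10x^3 + 23x^2 + 10x - 168 = (1/2)(2x^4 - 14x^3 - 26x^2 + 302x - 840) + (-3x^3 + 36x^2 - 141x + 252)
  2x^4 - 14x^3 - 26x^2 + 302x - 840 = (-(2/3)x - 10/3)(-3x^3 + 36x^2 - 141x + 252) + (0)
Last nonzero remainder: -3x^3 + 36x^2 - 141x + 252. Dividing through by -3 gives the monic gcd x^3 - 12x^2 + 47x - 84.
Cancel x^3 - 12x^2 + 47x - 84 from numerator and denominator to get the reduced form.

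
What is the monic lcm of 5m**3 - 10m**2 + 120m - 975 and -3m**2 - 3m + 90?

By polynomial division,
  5m**3 - 10m**2 + 120m - 975 = (-(5/3)m + 5)(-3m**2 - 3m + 90) + (285m - 1425)
  -3m**2 - 3m + 90 = (-(1/95)m - 6/95)(285m - 1425) + (0)
Last nonzero remainder: 285m - 1425. Dividing through by 285 gives the monic gcd m - 5.
Then lcm(f, g) = f·g / gcd(f, g); expanding and making the result monic gives the answer.

m**4 + 4m**3 + 12m**2 - 51m - 1170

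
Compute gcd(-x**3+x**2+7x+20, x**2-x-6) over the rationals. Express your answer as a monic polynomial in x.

Euclidean algorithm in ℚ[x]:
  -x**3+x**2+7x+20 = (-x)(x**2-x-6) + (x+20)
  x**2-x-6 = (x-21)(x+20) + (414)
  x+20 = ((1/414)x+10/207)(414) + (0)
The last nonzero remainder is the constant 414, so the polynomials are coprime and gcd = 1.

1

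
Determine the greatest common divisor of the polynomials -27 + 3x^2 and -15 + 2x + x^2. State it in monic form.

Apply the Euclidean algorithm:
  3x^2 - 27 = (3)(x^2 + 2x - 15) + (-6x + 18)
  x^2 + 2x - 15 = (-(1/6)x - 5/6)(-6x + 18) + (0)
Last nonzero remainder: -6x + 18. Dividing through by -6 gives the monic gcd x - 3.

-3 + x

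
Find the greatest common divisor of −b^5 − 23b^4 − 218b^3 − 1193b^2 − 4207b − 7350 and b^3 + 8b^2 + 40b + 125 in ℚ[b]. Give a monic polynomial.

By polynomial division,
  −b^5 − 23b^4 − 218b^3 − 1193b^2 − 4207b − 7350 = (−b^2 − 15b − 58)(b^3 + 8b^2 + 40b + 125) + (−4b^2 − 12b − 100)
  b^3 + 8b^2 + 40b + 125 = (−(1/4)b − 5/4)(−4b^2 − 12b − 100) + (0)
Last nonzero remainder: −4b^2 − 12b − 100. Dividing through by −4 gives the monic gcd b^2 + 3b + 25.

b^2 + 3b + 25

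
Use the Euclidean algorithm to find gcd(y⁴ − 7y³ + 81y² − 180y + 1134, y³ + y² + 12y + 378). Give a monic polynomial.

By polynomial division,
  y⁴ − 7y³ + 81y² − 180y + 1134 = (y − 8)(y³ + y² + 12y + 378) + (77y² − 462y + 4158)
  y³ + y² + 12y + 378 = ((1/77)y + 1/11)(77y² − 462y + 4158) + (0)
Last nonzero remainder: 77y² − 462y + 4158. Dividing through by 77 gives the monic gcd y² − 6y + 54.

y² − 6y + 54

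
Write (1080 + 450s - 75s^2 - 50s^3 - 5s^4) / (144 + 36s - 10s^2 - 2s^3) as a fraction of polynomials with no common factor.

Euclidean algorithm in ℚ[s]:
  -5s^4 - 50s^3 - 75s^2 + 450s + 1080 = ((5/2)s + 25/2)(-2s^3 - 10s^2 + 36s + 144) + (-40s^2 - 360s - 720)
  -2s^3 - 10s^2 + 36s + 144 = ((1/20)s - 1/5)(-40s^2 - 360s - 720) + (0)
Last nonzero remainder: -40s^2 - 360s - 720. Dividing through by -40 gives the monic gcd s^2 + 9s + 18.
Cancel s^2 + 9s + 18 from numerator and denominator to get the reduced form.

(-60 + 5s + 5s^2)/(-8 + 2s)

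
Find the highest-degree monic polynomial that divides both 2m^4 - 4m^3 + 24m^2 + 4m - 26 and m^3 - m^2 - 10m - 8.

Apply the Euclidean algorithm:
  2m^4 - 4m^3 + 24m^2 + 4m - 26 = (2m - 2)(m^3 - m^2 - 10m - 8) + (42m^2 - 42)
  m^3 - m^2 - 10m - 8 = ((1/42)m - 1/42)(42m^2 - 42) + (-9m - 9)
  42m^2 - 42 = (-(14/3)m + 14/3)(-9m - 9) + (0)
Last nonzero remainder: -9m - 9. Dividing through by -9 gives the monic gcd m + 1.

m + 1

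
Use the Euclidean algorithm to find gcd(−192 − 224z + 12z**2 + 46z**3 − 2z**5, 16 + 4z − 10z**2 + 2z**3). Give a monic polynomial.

Repeated division with remainder:
  −2z**5 + 46z**3 + 12z**2 − 224z − 192 = (−z**2 − 5z)(2z**3 − 10z**2 + 4z + 16) + (48z**2 − 144z − 192)
  2z**3 − 10z**2 + 4z + 16 = ((1/24)z − 1/12)(48z**2 − 144z − 192) + (0)
Last nonzero remainder: 48z**2 − 144z − 192. Dividing through by 48 gives the monic gcd z**2 − 3z − 4.

−4 − 3z + z**2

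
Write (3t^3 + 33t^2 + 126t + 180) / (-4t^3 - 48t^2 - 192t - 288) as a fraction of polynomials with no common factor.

(-3t - 15)/(4t + 24)

By polynomial division,
  3t^3 + 33t^2 + 126t + 180 = (-3/4)(-4t^3 - 48t^2 - 192t - 288) + (-3t^2 - 18t - 36)
  -4t^3 - 48t^2 - 192t - 288 = ((4/3)t + 8)(-3t^2 - 18t - 36) + (0)
Last nonzero remainder: -3t^2 - 18t - 36. Dividing through by -3 gives the monic gcd t^2 + 6t + 12.
Cancel t^2 + 6t + 12 from numerator and denominator to get the reduced form.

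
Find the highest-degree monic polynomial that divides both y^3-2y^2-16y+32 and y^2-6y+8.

By polynomial division,
  y^3-2y^2-16y+32 = (y+4)(y^2-6y+8) + (0)
The last nonzero remainder y^2-6y+8 is already monic.

y^2-6y+8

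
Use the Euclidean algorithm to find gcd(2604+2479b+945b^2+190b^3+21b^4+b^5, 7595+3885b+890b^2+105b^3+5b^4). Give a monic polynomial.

217+80b+14b^2+b^3

By polynomial division,
  b^5+21b^4+190b^3+945b^2+2479b+2604 = ((1/5)b)(5b^4+105b^3+890b^2+3885b+7595) + (12b^3+168b^2+960b+2604)
  5b^4+105b^3+890b^2+3885b+7595 = ((5/12)b+35/12)(12b^3+168b^2+960b+2604) + (0)
Last nonzero remainder: 12b^3+168b^2+960b+2604. Dividing through by 12 gives the monic gcd b^3+14b^2+80b+217.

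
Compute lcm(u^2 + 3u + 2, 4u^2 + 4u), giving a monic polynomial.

Euclidean algorithm in ℚ[u]:
  u^2 + 3u + 2 = (1/4)(4u^2 + 4u) + (2u + 2)
  4u^2 + 4u = (2u)(2u + 2) + (0)
Last nonzero remainder: 2u + 2. Dividing through by 2 gives the monic gcd u + 1.
Then lcm(f, g) = f·g / gcd(f, g); expanding and making the result monic gives the answer.

u^3 + 3u^2 + 2u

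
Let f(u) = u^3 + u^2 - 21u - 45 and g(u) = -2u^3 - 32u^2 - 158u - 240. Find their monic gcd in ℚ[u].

u + 3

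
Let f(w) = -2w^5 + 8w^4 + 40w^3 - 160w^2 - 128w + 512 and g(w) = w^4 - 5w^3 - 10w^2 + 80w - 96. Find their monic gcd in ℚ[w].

By polynomial division,
  -2w^5 + 8w^4 + 40w^3 - 160w^2 - 128w + 512 = (-2w - 2)(w^4 - 5w^3 - 10w^2 + 80w - 96) + (10w^3 - 20w^2 - 160w + 320)
  w^4 - 5w^3 - 10w^2 + 80w - 96 = ((1/10)w - 3/10)(10w^3 - 20w^2 - 160w + 320) + (0)
Last nonzero remainder: 10w^3 - 20w^2 - 160w + 320. Dividing through by 10 gives the monic gcd w^3 - 2w^2 - 16w + 32.

w^3 - 2w^2 - 16w + 32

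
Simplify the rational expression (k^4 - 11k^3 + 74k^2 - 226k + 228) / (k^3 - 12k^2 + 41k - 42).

(k^2 - 6k + 38)/(k - 7)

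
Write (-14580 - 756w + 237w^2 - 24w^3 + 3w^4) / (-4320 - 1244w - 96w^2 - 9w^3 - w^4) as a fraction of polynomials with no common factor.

(27 - 3w)/(8 + w)

Repeated division with remainder:
  3w^4 - 24w^3 + 237w^2 - 756w - 14580 = (-3)(-w^4 - 9w^3 - 96w^2 - 1244w - 4320) + (-51w^3 - 51w^2 - 4488w - 27540)
  -w^4 - 9w^3 - 96w^2 - 1244w - 4320 = ((1/51)w + 8/51)(-51w^3 - 51w^2 - 4488w - 27540) + (0)
Last nonzero remainder: -51w^3 - 51w^2 - 4488w - 27540. Dividing through by -51 gives the monic gcd w^3 + w^2 + 88w + 540.
Cancel w^3 + w^2 + 88w + 540 from numerator and denominator to get the reduced form.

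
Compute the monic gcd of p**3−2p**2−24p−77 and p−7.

Euclidean algorithm in ℚ[p]:
  p**3−2p**2−24p−77 = (p**2+5p+11)(p−7) + (0)
The last nonzero remainder p−7 is already monic.

p−7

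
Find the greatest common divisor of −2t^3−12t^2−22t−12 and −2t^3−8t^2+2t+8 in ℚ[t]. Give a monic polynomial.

Apply the Euclidean algorithm:
  −2t^3−12t^2−22t−12 = (−2t^3−8t^2+2t+8) + (−4t^2−24t−20)
  −2t^3−8t^2+2t+8 = ((1/2)t−1)(−4t^2−24t−20) + (−12t−12)
  −4t^2−24t−20 = ((1/3)t+5/3)(−12t−12) + (0)
Last nonzero remainder: −12t−12. Dividing through by −12 gives the monic gcd t+1.

t+1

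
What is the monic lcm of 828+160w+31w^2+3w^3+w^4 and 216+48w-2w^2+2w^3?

2484+1308w+253w^2+40w^3+6w^4+w^5

By polynomial division,
  w^4+3w^3+31w^2+160w+828 = ((1/2)w+2)(2w^3-2w^2+48w+216) + (11w^2-44w+396)
  2w^3-2w^2+48w+216 = ((2/11)w+6/11)(11w^2-44w+396) + (0)
Last nonzero remainder: 11w^2-44w+396. Dividing through by 11 gives the monic gcd w^2-4w+36.
Then lcm(f, g) = f·g / gcd(f, g); expanding and making the result monic gives the answer.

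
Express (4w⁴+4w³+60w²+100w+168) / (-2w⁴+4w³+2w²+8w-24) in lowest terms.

By polynomial division,
  4w⁴+4w³+60w²+100w+168 = (-2)(-2w⁴+4w³+2w²+8w-24) + (12w³+64w²+116w+120)
  -2w⁴+4w³+2w²+8w-24 = (-(1/6)w+11/9)(12w³+64w²+116w+120) + (-(512/9)w²-(1024/9)w-512/3)
  12w³+64w²+116w+120 = (-(27/128)w-45/64)(-(512/9)w²-(1024/9)w-512/3) + (0)
Last nonzero remainder: -(512/9)w²-(1024/9)w-512/3. Dividing through by -512/9 gives the monic gcd w²+2w+3.
Cancel w²+2w+3 from numerator and denominator to get the reduced form.

(-2w²+2w-28)/(w²-4w+4)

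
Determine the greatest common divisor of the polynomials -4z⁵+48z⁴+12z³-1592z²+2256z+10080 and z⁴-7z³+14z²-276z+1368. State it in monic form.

Euclidean algorithm in ℚ[z]:
  -4z⁵+48z⁴+12z³-1592z²+2256z+10080 = (-4z+20)(z⁴-7z³+14z²-276z+1368) + (208z³-2976z²+13248z-17280)
  z⁴-7z³+14z²-276z+1368 = ((1/208)z+95/2704)(208z³-2976z²+13248z-17280) + ((9272/169)z²-(111264/169)z+333792/169)
  208z³-2976z²+13248z-17280 = ((4394/1159)z-10140/1159)((9272/169)z²-(111264/169)z+333792/169) + (0)
Last nonzero remainder: (9272/169)z²-(111264/169)z+333792/169. Dividing through by 9272/169 gives the monic gcd z²-12z+36.

z²-12z+36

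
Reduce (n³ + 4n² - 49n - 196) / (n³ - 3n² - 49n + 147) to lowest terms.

(n + 4)/(n - 3)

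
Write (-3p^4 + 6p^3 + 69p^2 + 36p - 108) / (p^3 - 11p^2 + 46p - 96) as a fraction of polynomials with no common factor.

Repeated division with remainder:
  -3p^4 + 6p^3 + 69p^2 + 36p - 108 = (-3p - 27)(p^3 - 11p^2 + 46p - 96) + (-90p^2 + 990p - 2700)
  p^3 - 11p^2 + 46p - 96 = (-(1/90)p)(-90p^2 + 990p - 2700) + (16p - 96)
  -90p^2 + 990p - 2700 = (-(45/8)p + 225/8)(16p - 96) + (0)
Last nonzero remainder: 16p - 96. Dividing through by 16 gives the monic gcd p - 6.
Cancel p - 6 from numerator and denominator to get the reduced form.

(-3p^3 - 12p^2 - 3p + 18)/(p^2 - 5p + 16)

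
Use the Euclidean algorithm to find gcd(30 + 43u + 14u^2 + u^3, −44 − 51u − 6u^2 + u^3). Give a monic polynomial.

Repeated division with remainder:
  u^3 + 14u^2 + 43u + 30 = (u^3 − 6u^2 − 51u − 44) + (20u^2 + 94u + 74)
  u^3 − 6u^2 − 51u − 44 = ((1/20)u − 107/200)(20u^2 + 94u + 74) + (−(441/100)u − 441/100)
  20u^2 + 94u + 74 = (−(2000/441)u − 7400/441)(−(441/100)u − 441/100) + (0)
Last nonzero remainder: −(441/100)u − 441/100. Dividing through by −441/100 gives the monic gcd u + 1.

1 + u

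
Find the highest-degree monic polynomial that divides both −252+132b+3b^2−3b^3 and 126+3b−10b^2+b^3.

−6+b

Apply the Euclidean algorithm:
  −3b^3+3b^2+132b−252 = (−3)(b^3−10b^2+3b+126) + (−27b^2+141b+126)
  b^3−10b^2+3b+126 = (−(1/27)b+43/243)(−27b^2+141b+126) + (−(1400/81)b+2800/27)
  −27b^2+141b+126 = ((2187/1400)b+243/200)(−(1400/81)b+2800/27) + (0)
Last nonzero remainder: −(1400/81)b+2800/27. Dividing through by −1400/81 gives the monic gcd b−6.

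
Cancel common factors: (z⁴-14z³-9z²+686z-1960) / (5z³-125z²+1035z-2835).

(z³-7z²-58z+280)/(5z²-90z+405)

By polynomial division,
  z⁴-14z³-9z²+686z-1960 = ((1/5)z+11/5)(5z³-125z²+1035z-2835) + (59z²-1024z+4277)
  5z³-125z²+1035z-2835 = ((5/59)z-2255/3481)(59z²-1024z+4277) + ((32000/3481)z-224000/3481)
  59z²-1024z+4277 = ((205379/32000)z-2126891/32000)((32000/3481)z-224000/3481) + (0)
Last nonzero remainder: (32000/3481)z-224000/3481. Dividing through by 32000/3481 gives the monic gcd z-7.
Cancel z-7 from numerator and denominator to get the reduced form.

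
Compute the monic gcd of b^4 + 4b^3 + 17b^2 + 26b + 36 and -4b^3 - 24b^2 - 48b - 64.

Repeated division with remainder:
  b^4 + 4b^3 + 17b^2 + 26b + 36 = (-(1/4)b + 1/2)(-4b^3 - 24b^2 - 48b - 64) + (17b^2 + 34b + 68)
  -4b^3 - 24b^2 - 48b - 64 = (-(4/17)b - 16/17)(17b^2 + 34b + 68) + (0)
Last nonzero remainder: 17b^2 + 34b + 68. Dividing through by 17 gives the monic gcd b^2 + 2b + 4.

b^2 + 2b + 4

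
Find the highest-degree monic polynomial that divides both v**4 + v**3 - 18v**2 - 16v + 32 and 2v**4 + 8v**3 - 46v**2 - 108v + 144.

v**2 - 5v + 4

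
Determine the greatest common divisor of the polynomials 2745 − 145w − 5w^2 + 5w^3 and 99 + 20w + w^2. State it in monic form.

Repeated division with remainder:
  5w^3 − 5w^2 − 145w + 2745 = (5w − 105)(w^2 + 20w + 99) + (1460w + 13140)
  w^2 + 20w + 99 = ((1/1460)w + 11/1460)(1460w + 13140) + (0)
Last nonzero remainder: 1460w + 13140. Dividing through by 1460 gives the monic gcd w + 9.

9 + w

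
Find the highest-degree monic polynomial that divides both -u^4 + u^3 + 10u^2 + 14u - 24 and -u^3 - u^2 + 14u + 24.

u - 4

Apply the Euclidean algorithm:
  -u^4 + u^3 + 10u^2 + 14u - 24 = (u - 2)(-u^3 - u^2 + 14u + 24) + (-6u^2 + 18u + 24)
  -u^3 - u^2 + 14u + 24 = ((1/6)u + 2/3)(-6u^2 + 18u + 24) + (-2u + 8)
  -6u^2 + 18u + 24 = (3u + 3)(-2u + 8) + (0)
Last nonzero remainder: -2u + 8. Dividing through by -2 gives the monic gcd u - 4.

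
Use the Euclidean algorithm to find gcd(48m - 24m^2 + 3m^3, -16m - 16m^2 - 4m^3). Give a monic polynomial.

Apply the Euclidean algorithm:
  3m^3 - 24m^2 + 48m = (-3/4)(-4m^3 - 16m^2 - 16m) + (-36m^2 + 36m)
  -4m^3 - 16m^2 - 16m = ((1/9)m + 5/9)(-36m^2 + 36m) + (-36m)
  -36m^2 + 36m = (m - 1)(-36m) + (0)
Last nonzero remainder: -36m. Dividing through by -36 gives the monic gcd m.

m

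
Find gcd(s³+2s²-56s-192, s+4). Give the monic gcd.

s+4

By polynomial division,
  s³+2s²-56s-192 = (s²-2s-48)(s+4) + (0)
The last nonzero remainder s+4 is already monic.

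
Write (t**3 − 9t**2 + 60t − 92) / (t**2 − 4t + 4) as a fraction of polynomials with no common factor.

By polynomial division,
  t**3 − 9t**2 + 60t − 92 = (t − 5)(t**2 − 4t + 4) + (36t − 72)
  t**2 − 4t + 4 = ((1/36)t − 1/18)(36t − 72) + (0)
Last nonzero remainder: 36t − 72. Dividing through by 36 gives the monic gcd t − 2.
Cancel t − 2 from numerator and denominator to get the reduced form.

(t**2 − 7t + 46)/(t − 2)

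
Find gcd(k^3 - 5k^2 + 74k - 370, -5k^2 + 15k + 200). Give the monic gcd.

1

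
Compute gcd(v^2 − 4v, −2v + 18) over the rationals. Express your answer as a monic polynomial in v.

1

Apply the Euclidean algorithm:
  v^2 − 4v = (−(1/2)v − 5/2)(−2v + 18) + (45)
  −2v + 18 = (−(2/45)v + 2/5)(45) + (0)
The last nonzero remainder is the constant 45, so the polynomials are coprime and gcd = 1.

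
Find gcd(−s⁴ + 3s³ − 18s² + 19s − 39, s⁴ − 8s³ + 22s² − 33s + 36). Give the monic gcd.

s² − s + 3

Repeated division with remainder:
  −s⁴ + 3s³ − 18s² + 19s − 39 = (−1)(s⁴ − 8s³ + 22s² − 33s + 36) + (−5s³ + 4s² − 14s − 3)
  s⁴ − 8s³ + 22s² − 33s + 36 = (−(1/5)s + 36/25)(−5s³ + 4s² − 14s − 3) + ((336/25)s² − (336/25)s + 1008/25)
  −5s³ + 4s² − 14s − 3 = (−(125/336)s − 25/336)((336/25)s² − (336/25)s + 1008/25) + (0)
Last nonzero remainder: (336/25)s² − (336/25)s + 1008/25. Dividing through by 336/25 gives the monic gcd s² − s + 3.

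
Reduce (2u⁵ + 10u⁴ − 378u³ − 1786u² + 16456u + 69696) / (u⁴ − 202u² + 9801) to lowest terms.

(2u² − 8u − 64)/(u − 9)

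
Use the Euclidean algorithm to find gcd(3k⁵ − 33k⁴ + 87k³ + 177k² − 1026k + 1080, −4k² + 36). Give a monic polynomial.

Apply the Euclidean algorithm:
  3k⁵ − 33k⁴ + 87k³ + 177k² − 1026k + 1080 = (−(3/4)k³ + (33/4)k² − (57/2)k + 30)(−4k² + 36) + (0)
Last nonzero remainder: −4k² + 36. Dividing through by −4 gives the monic gcd k² − 9.

k² − 9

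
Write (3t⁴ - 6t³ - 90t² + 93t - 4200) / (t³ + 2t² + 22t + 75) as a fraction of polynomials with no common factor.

(3t² - 3t - 168)/(t + 3)

By polynomial division,
  3t⁴ - 6t³ - 90t² + 93t - 4200 = (3t - 12)(t³ + 2t² + 22t + 75) + (-132t² + 132t - 3300)
  t³ + 2t² + 22t + 75 = (-(1/132)t - 1/44)(-132t² + 132t - 3300) + (0)
Last nonzero remainder: -132t² + 132t - 3300. Dividing through by -132 gives the monic gcd t² - t + 25.
Cancel t² - t + 25 from numerator and denominator to get the reduced form.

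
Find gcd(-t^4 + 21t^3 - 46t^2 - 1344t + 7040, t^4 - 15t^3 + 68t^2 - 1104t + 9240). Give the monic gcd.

t^2 - 21t + 110

By polynomial division,
  -t^4 + 21t^3 - 46t^2 - 1344t + 7040 = (-1)(t^4 - 15t^3 + 68t^2 - 1104t + 9240) + (6t^3 + 22t^2 - 2448t + 16280)
  t^4 - 15t^3 + 68t^2 - 1104t + 9240 = ((1/6)t - 28/9)(6t^3 + 22t^2 - 2448t + 16280) + ((4900/9)t^2 - (34300/3)t + 539000/9)
  6t^3 + 22t^2 - 2448t + 16280 = ((27/2450)t + 333/1225)((4900/9)t^2 - (34300/3)t + 539000/9) + (0)
Last nonzero remainder: (4900/9)t^2 - (34300/3)t + 539000/9. Dividing through by 4900/9 gives the monic gcd t^2 - 21t + 110.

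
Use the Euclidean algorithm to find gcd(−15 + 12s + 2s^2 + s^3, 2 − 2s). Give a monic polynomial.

Euclidean algorithm in ℚ[s]:
  s^3 + 2s^2 + 12s − 15 = (−(1/2)s^2 − (3/2)s − 15/2)(−2s + 2) + (0)
Last nonzero remainder: −2s + 2. Dividing through by −2 gives the monic gcd s − 1.

−1 + s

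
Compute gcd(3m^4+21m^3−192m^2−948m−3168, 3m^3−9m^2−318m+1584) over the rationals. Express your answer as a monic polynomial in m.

m^2+3m−88

Apply the Euclidean algorithm:
  3m^4+21m^3−192m^2−948m−3168 = (m+10)(3m^3−9m^2−318m+1584) + (216m^2+648m−19008)
  3m^3−9m^2−318m+1584 = ((1/72)m−1/12)(216m^2+648m−19008) + (0)
Last nonzero remainder: 216m^2+648m−19008. Dividing through by 216 gives the monic gcd m^2+3m−88.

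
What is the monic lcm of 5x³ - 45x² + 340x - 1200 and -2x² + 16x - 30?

x⁴ - 12x³ + 95x² - 444x + 720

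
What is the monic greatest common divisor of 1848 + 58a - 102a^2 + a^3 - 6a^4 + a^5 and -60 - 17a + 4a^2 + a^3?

By polynomial division,
  a^5 - 6a^4 + a^3 - 102a^2 + 58a + 1848 = (a^2 - 10a + 58)(a^3 + 4a^2 - 17a - 60) + (-444a^2 + 444a + 5328)
  a^3 + 4a^2 - 17a - 60 = (-(1/444)a - 5/444)(-444a^2 + 444a + 5328) + (0)
Last nonzero remainder: -444a^2 + 444a + 5328. Dividing through by -444 gives the monic gcd a^2 - a - 12.

-12 - a + a^2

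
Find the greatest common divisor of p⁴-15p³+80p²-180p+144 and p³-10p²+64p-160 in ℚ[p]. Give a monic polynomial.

Repeated division with remainder:
  p⁴-15p³+80p²-180p+144 = (p-5)(p³-10p²+64p-160) + (-34p²+300p-656)
  p³-10p²+64p-160 = (-(1/34)p+10/289)(-34p²+300p-656) + ((9920/289)p-39680/289)
  -34p²+300p-656 = (-(4913/4960)p+11849/2480)((9920/289)p-39680/289) + (0)
Last nonzero remainder: (9920/289)p-39680/289. Dividing through by 9920/289 gives the monic gcd p-4.

p-4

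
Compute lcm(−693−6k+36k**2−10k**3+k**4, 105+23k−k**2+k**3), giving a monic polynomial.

−24255+2562k+591k**2−500k**3+111k**4−14k**5+k**6

Apply the Euclidean algorithm:
  k**4−10k**3+36k**2−6k−693 = (k−9)(k**3−k**2+23k+105) + (4k**2+96k+252)
  k**3−k**2+23k+105 = ((1/4)k−25/4)(4k**2+96k+252) + (560k+1680)
  4k**2+96k+252 = ((1/140)k+3/20)(560k+1680) + (0)
Last nonzero remainder: 560k+1680. Dividing through by 560 gives the monic gcd k+3.
Then lcm(f, g) = f·g / gcd(f, g); expanding and making the result monic gives the answer.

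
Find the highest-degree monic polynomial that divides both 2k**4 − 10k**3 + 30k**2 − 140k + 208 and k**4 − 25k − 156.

k**3 − 3k**2 + 9k − 52

Repeated division with remainder:
  2k**4 − 10k**3 + 30k**2 − 140k + 208 = (2)(k**4 − 25k − 156) + (−10k**3 + 30k**2 − 90k + 520)
  k**4 − 25k − 156 = (−(1/10)k − 3/10)(−10k**3 + 30k**2 − 90k + 520) + (0)
Last nonzero remainder: −10k**3 + 30k**2 − 90k + 520. Dividing through by −10 gives the monic gcd k**3 − 3k**2 + 9k − 52.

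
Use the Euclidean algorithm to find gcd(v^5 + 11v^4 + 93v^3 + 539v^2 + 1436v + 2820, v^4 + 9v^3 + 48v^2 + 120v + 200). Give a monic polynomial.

v^2 + 3v + 10

Euclidean algorithm in ℚ[v]:
  v^5 + 11v^4 + 93v^3 + 539v^2 + 1436v + 2820 = (v + 2)(v^4 + 9v^3 + 48v^2 + 120v + 200) + (27v^3 + 323v^2 + 996v + 2420)
  v^4 + 9v^3 + 48v^2 + 120v + 200 = ((1/27)v - 80/729)(27v^3 + 323v^2 + 996v + 2420) + ((33940/729)v^2 + (33940/243)v + 339400/729)
  27v^3 + 323v^2 + 996v + 2420 = ((19683/33940)v + 88209/16970)((33940/729)v^2 + (33940/243)v + 339400/729) + (0)
Last nonzero remainder: (33940/729)v^2 + (33940/243)v + 339400/729. Dividing through by 33940/729 gives the monic gcd v^2 + 3v + 10.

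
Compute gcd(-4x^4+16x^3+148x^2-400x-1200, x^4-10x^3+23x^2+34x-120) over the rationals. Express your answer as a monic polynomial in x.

x^2-3x-10

By polynomial division,
  -4x^4+16x^3+148x^2-400x-1200 = (-4)(x^4-10x^3+23x^2+34x-120) + (-24x^3+240x^2-264x-1680)
  x^4-10x^3+23x^2+34x-120 = (-(1/24)x)(-24x^3+240x^2-264x-1680) + (12x^2-36x-120)
  -24x^3+240x^2-264x-1680 = (-2x+14)(12x^2-36x-120) + (0)
Last nonzero remainder: 12x^2-36x-120. Dividing through by 12 gives the monic gcd x^2-3x-10.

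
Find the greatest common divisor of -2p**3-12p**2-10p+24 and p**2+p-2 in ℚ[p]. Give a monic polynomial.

p-1

Euclidean algorithm in ℚ[p]:
  -2p**3-12p**2-10p+24 = (-2p-10)(p**2+p-2) + (-4p+4)
  p**2+p-2 = (-(1/4)p-1/2)(-4p+4) + (0)
Last nonzero remainder: -4p+4. Dividing through by -4 gives the monic gcd p-1.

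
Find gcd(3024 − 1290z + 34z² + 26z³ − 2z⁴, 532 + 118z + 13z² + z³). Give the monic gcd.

Apply the Euclidean algorithm:
  −2z⁴ + 26z³ + 34z² − 1290z + 3024 = (−2z + 52)(z³ + 13z² + 118z + 532) + (−406z² − 6362z − 24640)
  z³ + 13z² + 118z + 532 = (−(1/406)z + 271/41209)(−406z² − 6362z − 24640) + ((4085804/41209)z + 4085804/5887)
  −406z² − 6362z − 24640 = (−(8365427/2042902)z − 36263920/1021451)((4085804/41209)z + 4085804/5887) + (0)
Last nonzero remainder: (4085804/41209)z + 4085804/5887. Dividing through by 4085804/41209 gives the monic gcd z + 7.

7 + z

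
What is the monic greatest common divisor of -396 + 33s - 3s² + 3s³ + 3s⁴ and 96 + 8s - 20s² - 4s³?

4 + s

Euclidean algorithm in ℚ[s]:
  3s⁴ + 3s³ - 3s² + 33s - 396 = (-(3/4)s + 3)(-4s³ - 20s² + 8s + 96) + (63s² + 81s - 684)
  -4s³ - 20s² + 8s + 96 = (-(4/63)s - 104/441)(63s² + 81s - 684) + (-(800/49)s - 3200/49)
  63s² + 81s - 684 = (-(3087/800)s + 8379/800)(-(800/49)s - 3200/49) + (0)
Last nonzero remainder: -(800/49)s - 3200/49. Dividing through by -800/49 gives the monic gcd s + 4.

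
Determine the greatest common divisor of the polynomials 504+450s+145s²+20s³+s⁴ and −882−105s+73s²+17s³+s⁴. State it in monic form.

Euclidean algorithm in ℚ[s]:
  s⁴+20s³+145s²+450s+504 = (s⁴+17s³+73s²−105s−882) + (3s³+72s²+555s+1386)
  s⁴+17s³+73s²−105s−882 = ((1/3)s−7/3)(3s³+72s²+555s+1386) + (56s²+728s+2352)
  3s³+72s²+555s+1386 = ((3/56)s+33/56)(56s²+728s+2352) + (0)
Last nonzero remainder: 56s²+728s+2352. Dividing through by 56 gives the monic gcd s²+13s+42.

42+13s+s²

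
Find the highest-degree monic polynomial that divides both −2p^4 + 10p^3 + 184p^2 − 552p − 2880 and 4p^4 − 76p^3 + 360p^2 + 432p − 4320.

Apply the Euclidean algorithm:
  −2p^4 + 10p^3 + 184p^2 − 552p − 2880 = (−1/2)(4p^4 − 76p^3 + 360p^2 + 432p − 4320) + (−28p^3 + 364p^2 − 336p − 5040)
  4p^4 − 76p^3 + 360p^2 + 432p − 4320 = (−(1/7)p + 6/7)(−28p^3 + 364p^2 − 336p − 5040) + (0)
Last nonzero remainder: −28p^3 + 364p^2 − 336p − 5040. Dividing through by −28 gives the monic gcd p^3 − 13p^2 + 12p + 180.

p^3 − 13p^2 + 12p + 180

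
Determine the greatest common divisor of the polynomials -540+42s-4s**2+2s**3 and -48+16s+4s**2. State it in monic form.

1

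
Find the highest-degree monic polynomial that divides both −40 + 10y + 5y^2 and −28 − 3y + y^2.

Apply the Euclidean algorithm:
  5y^2 + 10y − 40 = (5)(y^2 − 3y − 28) + (25y + 100)
  y^2 − 3y − 28 = ((1/25)y − 7/25)(25y + 100) + (0)
Last nonzero remainder: 25y + 100. Dividing through by 25 gives the monic gcd y + 4.

4 + y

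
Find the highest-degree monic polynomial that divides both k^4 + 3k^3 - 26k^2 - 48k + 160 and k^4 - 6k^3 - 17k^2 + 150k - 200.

Euclidean algorithm in ℚ[k]:
  k^4 + 3k^3 - 26k^2 - 48k + 160 = (k^4 - 6k^3 - 17k^2 + 150k - 200) + (9k^3 - 9k^2 - 198k + 360)
  k^4 - 6k^3 - 17k^2 + 150k - 200 = ((1/9)k - 5/9)(9k^3 - 9k^2 - 198k + 360) + (0)
Last nonzero remainder: 9k^3 - 9k^2 - 198k + 360. Dividing through by 9 gives the monic gcd k^3 - k^2 - 22k + 40.

k^3 - k^2 - 22k + 40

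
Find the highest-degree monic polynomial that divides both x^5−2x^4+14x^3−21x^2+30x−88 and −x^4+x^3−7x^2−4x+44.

x^3−3x^2+13x−22

By polynomial division,
  x^5−2x^4+14x^3−21x^2+30x−88 = (−x+1)(−x^4+x^3−7x^2−4x+44) + (6x^3−18x^2+78x−132)
  −x^4+x^3−7x^2−4x+44 = (−(1/6)x−1/3)(6x^3−18x^2+78x−132) + (0)
Last nonzero remainder: 6x^3−18x^2+78x−132. Dividing through by 6 gives the monic gcd x^3−3x^2+13x−22.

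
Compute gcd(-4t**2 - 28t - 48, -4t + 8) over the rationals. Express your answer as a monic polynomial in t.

Euclidean algorithm in ℚ[t]:
  -4t**2 - 28t - 48 = (t + 9)(-4t + 8) + (-120)
  -4t + 8 = ((1/30)t - 1/15)(-120) + (0)
The last nonzero remainder is the constant -120, so the polynomials are coprime and gcd = 1.

1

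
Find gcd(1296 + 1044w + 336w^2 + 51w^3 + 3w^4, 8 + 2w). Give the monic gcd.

By polynomial division,
  3w^4 + 51w^3 + 336w^2 + 1044w + 1296 = ((3/2)w^3 + (39/2)w^2 + 90w + 162)(2w + 8) + (0)
Last nonzero remainder: 2w + 8. Dividing through by 2 gives the monic gcd w + 4.

4 + w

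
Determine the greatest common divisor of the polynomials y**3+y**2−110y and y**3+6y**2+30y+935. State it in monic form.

By polynomial division,
  y**3+y**2−110y = (y**3+6y**2+30y+935) + (−5y**2−140y−935)
  y**3+6y**2+30y+935 = (−(1/5)y+22/5)(−5y**2−140y−935) + (459y+5049)
  −5y**2−140y−935 = (−(5/459)y−5/27)(459y+5049) + (0)
Last nonzero remainder: 459y+5049. Dividing through by 459 gives the monic gcd y+11.

y+11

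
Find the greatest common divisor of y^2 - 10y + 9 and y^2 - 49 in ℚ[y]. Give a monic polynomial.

1

By polynomial division,
  y^2 - 10y + 9 = (y^2 - 49) + (-10y + 58)
  y^2 - 49 = (-(1/10)y - 29/50)(-10y + 58) + (-384/25)
  -10y + 58 = ((125/192)y - 725/192)(-384/25) + (0)
The last nonzero remainder is the constant -384/25, so the polynomials are coprime and gcd = 1.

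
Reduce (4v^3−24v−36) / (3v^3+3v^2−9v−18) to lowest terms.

(4v−12)/(3v−6)

Repeated division with remainder:
  4v^3−24v−36 = (4/3)(3v^3+3v^2−9v−18) + (−4v^2−12v−12)
  3v^3+3v^2−9v−18 = (−(3/4)v+3/2)(−4v^2−12v−12) + (0)
Last nonzero remainder: −4v^2−12v−12. Dividing through by −4 gives the monic gcd v^2+3v+3.
Cancel v^2+3v+3 from numerator and denominator to get the reduced form.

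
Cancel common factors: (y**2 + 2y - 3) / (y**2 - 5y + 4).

(y + 3)/(y - 4)

Apply the Euclidean algorithm:
  y**2 + 2y - 3 = (y**2 - 5y + 4) + (7y - 7)
  y**2 - 5y + 4 = ((1/7)y - 4/7)(7y - 7) + (0)
Last nonzero remainder: 7y - 7. Dividing through by 7 gives the monic gcd y - 1.
Cancel y - 1 from numerator and denominator to get the reduced form.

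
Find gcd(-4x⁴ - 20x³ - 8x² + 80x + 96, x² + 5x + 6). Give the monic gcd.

x² + 5x + 6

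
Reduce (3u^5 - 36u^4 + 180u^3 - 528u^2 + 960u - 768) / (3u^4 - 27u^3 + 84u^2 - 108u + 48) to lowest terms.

Euclidean algorithm in ℚ[u]:
  3u^5 - 36u^4 + 180u^3 - 528u^2 + 960u - 768 = (u - 3)(3u^4 - 27u^3 + 84u^2 - 108u + 48) + (15u^3 - 168u^2 + 588u - 624)
  3u^4 - 27u^3 + 84u^2 - 108u + 48 = ((1/5)u + 11/25)(15u^3 - 168u^2 + 588u - 624) + ((1008/25)u^2 - (6048/25)u + 8064/25)
  15u^3 - 168u^2 + 588u - 624 = ((125/336)u - 325/168)((1008/25)u^2 - (6048/25)u + 8064/25) + (0)
Last nonzero remainder: (1008/25)u^2 - (6048/25)u + 8064/25. Dividing through by 1008/25 gives the monic gcd u^2 - 6u + 8.
Cancel u^2 - 6u + 8 from numerator and denominator to get the reduced form.

(u^3 - 6u^2 + 16u - 32)/(u^2 - 3u + 2)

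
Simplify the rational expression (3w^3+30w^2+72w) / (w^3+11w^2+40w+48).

(3w^2+18w)/(w^2+7w+12)

Apply the Euclidean algorithm:
  3w^3+30w^2+72w = (3)(w^3+11w^2+40w+48) + (−3w^2−48w−144)
  w^3+11w^2+40w+48 = (−(1/3)w+5/3)(−3w^2−48w−144) + (72w+288)
  −3w^2−48w−144 = (−(1/24)w−1/2)(72w+288) + (0)
Last nonzero remainder: 72w+288. Dividing through by 72 gives the monic gcd w+4.
Cancel w+4 from numerator and denominator to get the reduced form.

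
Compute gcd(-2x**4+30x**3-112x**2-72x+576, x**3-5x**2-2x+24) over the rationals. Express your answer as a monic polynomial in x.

Euclidean algorithm in ℚ[x]:
  -2x**4+30x**3-112x**2-72x+576 = (-2x+20)(x**3-5x**2-2x+24) + (-16x**2+16x+96)
  x**3-5x**2-2x+24 = (-(1/16)x+1/4)(-16x**2+16x+96) + (0)
Last nonzero remainder: -16x**2+16x+96. Dividing through by -16 gives the monic gcd x**2-x-6.

x**2-x-6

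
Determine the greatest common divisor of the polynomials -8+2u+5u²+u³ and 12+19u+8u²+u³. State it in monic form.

4+u

Repeated division with remainder:
  u³+5u²+2u-8 = (u³+8u²+19u+12) + (-3u²-17u-20)
  u³+8u²+19u+12 = (-(1/3)u-7/9)(-3u²-17u-20) + (-(8/9)u-32/9)
  -3u²-17u-20 = ((27/8)u+45/8)(-(8/9)u-32/9) + (0)
Last nonzero remainder: -(8/9)u-32/9. Dividing through by -8/9 gives the monic gcd u+4.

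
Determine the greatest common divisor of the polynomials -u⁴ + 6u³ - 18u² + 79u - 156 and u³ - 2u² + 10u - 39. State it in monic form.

u³ - 2u² + 10u - 39

Repeated division with remainder:
  -u⁴ + 6u³ - 18u² + 79u - 156 = (-u + 4)(u³ - 2u² + 10u - 39) + (0)
The last nonzero remainder u³ - 2u² + 10u - 39 is already monic.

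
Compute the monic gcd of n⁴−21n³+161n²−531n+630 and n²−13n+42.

Apply the Euclidean algorithm:
  n⁴−21n³+161n²−531n+630 = (n²−8n+15)(n²−13n+42) + (0)
The last nonzero remainder n²−13n+42 is already monic.

n²−13n+42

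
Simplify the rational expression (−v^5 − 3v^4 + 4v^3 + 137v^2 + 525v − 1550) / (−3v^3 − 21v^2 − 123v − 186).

Euclidean algorithm in ℚ[v]:
  −v^5 − 3v^4 + 4v^3 + 137v^2 + 525v − 1550 = ((1/3)v^2 − (4/3)v − 17/3)(−3v^3 − 21v^2 − 123v − 186) + (−84v^2 − 420v − 2604)
  −3v^3 − 21v^2 − 123v − 186 = ((1/28)v + 1/14)(−84v^2 − 420v − 2604) + (0)
Last nonzero remainder: −84v^2 − 420v − 2604. Dividing through by −84 gives the monic gcd v^2 + 5v + 31.
Cancel v^2 + 5v + 31 from numerator and denominator to get the reduced form.

(v^3 − 2v^2 − 25v + 50)/(3v + 6)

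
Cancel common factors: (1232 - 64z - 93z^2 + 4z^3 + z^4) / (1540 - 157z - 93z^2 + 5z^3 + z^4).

(4 + z)/(5 + z)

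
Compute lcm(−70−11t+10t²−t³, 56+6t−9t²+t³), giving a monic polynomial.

−280+26t+51t²−14t³+t⁴

Euclidean algorithm in ℚ[t]:
  −t³+10t²−11t−70 = (−1)(t³−9t²+6t+56) + (t²−5t−14)
  t³−9t²+6t+56 = (t−4)(t²−5t−14) + (0)
The last nonzero remainder t²−5t−14 is already monic.
Then lcm(f, g) = f·g / gcd(f, g); expanding and making the result monic gives the answer.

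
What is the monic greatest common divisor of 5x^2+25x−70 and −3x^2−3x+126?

Euclidean algorithm in ℚ[x]:
  5x^2+25x−70 = (−5/3)(−3x^2−3x+126) + (20x+140)
  −3x^2−3x+126 = (−(3/20)x+9/10)(20x+140) + (0)
Last nonzero remainder: 20x+140. Dividing through by 20 gives the monic gcd x+7.

x+7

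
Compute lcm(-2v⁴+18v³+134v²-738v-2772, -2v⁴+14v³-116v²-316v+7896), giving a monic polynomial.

v⁶-15v⁵+81v⁴-75v³-7126v²+26370v+130284

By polynomial division,
  -2v⁴+18v³+134v²-738v-2772 = (-2v⁴+14v³-116v²-316v+7896) + (4v³+250v²-422v-10668)
  -2v⁴+14v³-116v²-316v+7896 = (-(1/2)v+139/4)(4v³+250v²-422v-10668) + (-(18029/2)v²+(18029/2)v+378609)
  4v³+250v²-422v-10668 = (-(8/18029)v-508/18029)(-(18029/2)v²+(18029/2)v+378609) + (0)
Last nonzero remainder: -(18029/2)v²+(18029/2)v+378609. Dividing through by -18029/2 gives the monic gcd v²-v-42.
Then lcm(f, g) = f·g / gcd(f, g); expanding and making the result monic gives the answer.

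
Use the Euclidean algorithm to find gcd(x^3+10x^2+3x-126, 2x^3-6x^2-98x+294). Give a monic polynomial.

x^2+4x-21

Apply the Euclidean algorithm:
  x^3+10x^2+3x-126 = (1/2)(2x^3-6x^2-98x+294) + (13x^2+52x-273)
  2x^3-6x^2-98x+294 = ((2/13)x-14/13)(13x^2+52x-273) + (0)
Last nonzero remainder: 13x^2+52x-273. Dividing through by 13 gives the monic gcd x^2+4x-21.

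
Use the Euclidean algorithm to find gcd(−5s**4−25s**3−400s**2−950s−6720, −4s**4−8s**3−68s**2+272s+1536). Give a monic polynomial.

s**2+3s+32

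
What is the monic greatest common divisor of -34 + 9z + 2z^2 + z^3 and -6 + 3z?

Apply the Euclidean algorithm:
  z^3 + 2z^2 + 9z - 34 = ((1/3)z^2 + (4/3)z + 17/3)(3z - 6) + (0)
Last nonzero remainder: 3z - 6. Dividing through by 3 gives the monic gcd z - 2.

-2 + z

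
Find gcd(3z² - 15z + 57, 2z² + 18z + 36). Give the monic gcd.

Euclidean algorithm in ℚ[z]:
  3z² - 15z + 57 = (3/2)(2z² + 18z + 36) + (-42z + 3)
  2z² + 18z + 36 = (-(1/21)z - 127/294)(-42z + 3) + (3655/98)
  -42z + 3 = (-(4116/3655)z + 294/3655)(3655/98) + (0)
The last nonzero remainder is the constant 3655/98, so the polynomials are coprime and gcd = 1.

1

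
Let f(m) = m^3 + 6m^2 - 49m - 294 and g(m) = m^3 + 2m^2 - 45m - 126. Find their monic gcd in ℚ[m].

Euclidean algorithm in ℚ[m]:
  m^3 + 6m^2 - 49m - 294 = (m^3 + 2m^2 - 45m - 126) + (4m^2 - 4m - 168)
  m^3 + 2m^2 - 45m - 126 = ((1/4)m + 3/4)(4m^2 - 4m - 168) + (0)
Last nonzero remainder: 4m^2 - 4m - 168. Dividing through by 4 gives the monic gcd m^2 - m - 42.

m^2 - m - 42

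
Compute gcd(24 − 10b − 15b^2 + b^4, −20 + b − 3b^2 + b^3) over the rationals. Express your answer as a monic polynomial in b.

−4 + b

Euclidean algorithm in ℚ[b]:
  b^4 − 15b^2 − 10b + 24 = (b + 3)(b^3 − 3b^2 + b − 20) + (−7b^2 + 7b + 84)
  b^3 − 3b^2 + b − 20 = (−(1/7)b + 2/7)(−7b^2 + 7b + 84) + (11b − 44)
  −7b^2 + 7b + 84 = (−(7/11)b − 21/11)(11b − 44) + (0)
Last nonzero remainder: 11b − 44. Dividing through by 11 gives the monic gcd b − 4.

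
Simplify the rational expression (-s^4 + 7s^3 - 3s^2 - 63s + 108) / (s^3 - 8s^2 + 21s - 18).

By polynomial division,
  -s^4 + 7s^3 - 3s^2 - 63s + 108 = (-s - 1)(s^3 - 8s^2 + 21s - 18) + (10s^2 - 60s + 90)
  s^3 - 8s^2 + 21s - 18 = ((1/10)s - 1/5)(10s^2 - 60s + 90) + (0)
Last nonzero remainder: 10s^2 - 60s + 90. Dividing through by 10 gives the monic gcd s^2 - 6s + 9.
Cancel s^2 - 6s + 9 from numerator and denominator to get the reduced form.

(-s^2 + s + 12)/(s - 2)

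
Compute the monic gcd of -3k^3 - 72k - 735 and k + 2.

1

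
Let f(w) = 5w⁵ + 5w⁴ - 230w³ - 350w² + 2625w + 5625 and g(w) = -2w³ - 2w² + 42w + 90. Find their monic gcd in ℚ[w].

Apply the Euclidean algorithm:
  5w⁵ + 5w⁴ - 230w³ - 350w² + 2625w + 5625 = (-(5/2)w² + 125/2)(-2w³ - 2w² + 42w + 90) + (0)
Last nonzero remainder: -2w³ - 2w² + 42w + 90. Dividing through by -2 gives the monic gcd w³ + w² - 21w - 45.

w³ + w² - 21w - 45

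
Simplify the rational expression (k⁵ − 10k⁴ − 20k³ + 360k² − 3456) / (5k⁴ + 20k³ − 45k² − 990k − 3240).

Repeated division with remainder:
  k⁵ − 10k⁴ − 20k³ + 360k² − 3456 = ((1/5)k − 14/5)(5k⁴ + 20k³ − 45k² − 990k − 3240) + (45k³ + 432k² − 2124k − 12528)
  5k⁴ + 20k³ − 45k² − 990k − 3240 = ((1/9)k − 28/45)(45k³ + 432k² − 2124k − 12528) + ((2299/5)k² − (4598/5)k − 55176/5)
  45k³ + 432k² − 2124k − 12528 = ((225/2299)k + 2610/2299)((2299/5)k² − (4598/5)k − 55176/5) + (0)
Last nonzero remainder: (2299/5)k² − (4598/5)k − 55176/5. Dividing through by 2299/5 gives the monic gcd k² − 2k − 24.
Cancel k² − 2k − 24 from numerator and denominator to get the reduced form.

(k³ − 8k² − 12k + 144)/(5k² + 30k + 135)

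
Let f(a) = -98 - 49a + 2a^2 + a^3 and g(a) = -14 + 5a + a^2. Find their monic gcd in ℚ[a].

7 + a

By polynomial division,
  a^3 + 2a^2 - 49a - 98 = (a - 3)(a^2 + 5a - 14) + (-20a - 140)
  a^2 + 5a - 14 = (-(1/20)a + 1/10)(-20a - 140) + (0)
Last nonzero remainder: -20a - 140. Dividing through by -20 gives the monic gcd a + 7.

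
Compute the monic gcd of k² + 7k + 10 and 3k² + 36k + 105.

Apply the Euclidean algorithm:
  k² + 7k + 10 = (1/3)(3k² + 36k + 105) + (-5k - 25)
  3k² + 36k + 105 = (-(3/5)k - 21/5)(-5k - 25) + (0)
Last nonzero remainder: -5k - 25. Dividing through by -5 gives the monic gcd k + 5.

k + 5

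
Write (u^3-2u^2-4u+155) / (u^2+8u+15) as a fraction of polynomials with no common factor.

Euclidean algorithm in ℚ[u]:
  u^3-2u^2-4u+155 = (u-10)(u^2+8u+15) + (61u+305)
  u^2+8u+15 = ((1/61)u+3/61)(61u+305) + (0)
Last nonzero remainder: 61u+305. Dividing through by 61 gives the monic gcd u+5.
Cancel u+5 from numerator and denominator to get the reduced form.

(u^2-7u+31)/(u+3)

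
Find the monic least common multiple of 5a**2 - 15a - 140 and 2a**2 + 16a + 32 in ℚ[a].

a**3 + a**2 - 40a - 112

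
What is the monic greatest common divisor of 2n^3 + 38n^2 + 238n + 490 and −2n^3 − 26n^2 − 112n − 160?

n + 5

Euclidean algorithm in ℚ[n]:
  2n^3 + 38n^2 + 238n + 490 = (−1)(−2n^3 − 26n^2 − 112n − 160) + (12n^2 + 126n + 330)
  −2n^3 − 26n^2 − 112n − 160 = (−(1/6)n − 5/12)(12n^2 + 126n + 330) + (−(9/2)n − 45/2)
  12n^2 + 126n + 330 = (−(8/3)n − 44/3)(−(9/2)n − 45/2) + (0)
Last nonzero remainder: −(9/2)n − 45/2. Dividing through by −9/2 gives the monic gcd n + 5.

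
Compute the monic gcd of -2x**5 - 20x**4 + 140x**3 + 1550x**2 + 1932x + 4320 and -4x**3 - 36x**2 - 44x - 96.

Repeated division with remainder:
  -2x**5 - 20x**4 + 140x**3 + 1550x**2 + 1932x + 4320 = ((1/2)x**2 + (1/2)x - 45)(-4x**3 - 36x**2 - 44x - 96) + (0)
Last nonzero remainder: -4x**3 - 36x**2 - 44x - 96. Dividing through by -4 gives the monic gcd x**3 + 9x**2 + 11x + 24.

x**3 + 9x**2 + 11x + 24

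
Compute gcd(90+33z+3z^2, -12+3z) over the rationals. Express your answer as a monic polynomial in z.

By polynomial division,
  3z^2+33z+90 = (z+15)(3z-12) + (270)
  3z-12 = ((1/90)z-2/45)(270) + (0)
The last nonzero remainder is the constant 270, so the polynomials are coprime and gcd = 1.

1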